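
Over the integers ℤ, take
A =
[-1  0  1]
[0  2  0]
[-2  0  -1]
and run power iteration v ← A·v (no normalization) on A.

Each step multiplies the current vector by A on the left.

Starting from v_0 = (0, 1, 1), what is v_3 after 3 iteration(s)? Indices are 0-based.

v_0 = (0, 1, 1).
v_1 = A·v_0 = (1, 2, -1).
v_2 = A·v_1 = (-2, 4, -1).
v_3 = A·v_2 = (1, 8, 5).

v_3 = (1, 8, 5)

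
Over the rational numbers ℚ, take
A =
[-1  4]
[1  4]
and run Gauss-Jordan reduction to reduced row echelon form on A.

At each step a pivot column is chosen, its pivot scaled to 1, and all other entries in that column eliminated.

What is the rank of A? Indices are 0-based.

rank = 2

[1] R0 /= -1  ⇒  (1, -4)
     R1 -= 1·R0  ⇒  (0, 8)
[2] R1 /= 8  ⇒  (0, 1)
     R0 -= -4·R1  ⇒  (1, 0)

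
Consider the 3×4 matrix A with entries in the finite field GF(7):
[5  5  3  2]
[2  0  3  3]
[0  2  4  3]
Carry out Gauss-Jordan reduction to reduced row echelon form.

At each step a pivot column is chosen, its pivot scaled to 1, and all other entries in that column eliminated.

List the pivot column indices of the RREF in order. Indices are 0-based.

step 1: normalize row 0 (÷5) = (1, 1, 2, 6)
  row 1: subtract 2×row0 = (0, 5, 6, 5)
step 2: normalize row 1 (÷5) = (0, 1, 4, 1)
  row 0: subtract 1×row1 = (1, 0, 5, 5)
  row 2: subtract 2×row1 = (0, 0, 3, 1)
step 3: normalize row 2 (÷3) = (0, 0, 1, 5)
  row 0: subtract 5×row2 = (1, 0, 0, 1)
  row 1: subtract 4×row2 = (0, 1, 0, 2)

pivot columns: 0, 1, 2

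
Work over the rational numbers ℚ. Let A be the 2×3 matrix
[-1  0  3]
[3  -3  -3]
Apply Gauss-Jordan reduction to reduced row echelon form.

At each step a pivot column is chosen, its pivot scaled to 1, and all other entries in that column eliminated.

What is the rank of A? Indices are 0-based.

[1] R0 /= -1  ⇒  (1, 0, -3)
     R1 -= 3·R0  ⇒  (0, -3, 6)
[2] R1 /= -3  ⇒  (0, 1, -2)

rank = 2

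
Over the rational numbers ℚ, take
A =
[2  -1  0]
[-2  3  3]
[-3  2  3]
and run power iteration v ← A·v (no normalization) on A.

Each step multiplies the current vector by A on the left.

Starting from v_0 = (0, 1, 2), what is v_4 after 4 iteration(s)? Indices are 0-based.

v_4 = (-466, 1920, 1679)

v_0 = (0, 1, 2).
v_1 = A·v_0 = (-1, 9, 8).
v_2 = A·v_1 = (-11, 53, 45).
v_3 = A·v_2 = (-75, 316, 274).
v_4 = A·v_3 = (-466, 1920, 1679).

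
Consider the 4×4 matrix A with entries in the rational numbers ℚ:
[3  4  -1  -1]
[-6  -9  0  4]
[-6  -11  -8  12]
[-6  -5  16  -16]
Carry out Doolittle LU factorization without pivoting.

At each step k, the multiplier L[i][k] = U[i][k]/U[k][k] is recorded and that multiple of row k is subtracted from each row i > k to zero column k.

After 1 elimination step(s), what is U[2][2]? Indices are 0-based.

k=0: U[0][0]=3
  eliminate (1,0): mult=-2, new row 1: (0, -1, -2, 2); set L[1][0]=-2
  eliminate (2,0): mult=-2, new row 2: (0, -3, -10, 10); set L[2][0]=-2
  eliminate (3,0): mult=-2, new row 3: (0, 3, 14, -18); set L[3][0]=-2

U[2][2] = -10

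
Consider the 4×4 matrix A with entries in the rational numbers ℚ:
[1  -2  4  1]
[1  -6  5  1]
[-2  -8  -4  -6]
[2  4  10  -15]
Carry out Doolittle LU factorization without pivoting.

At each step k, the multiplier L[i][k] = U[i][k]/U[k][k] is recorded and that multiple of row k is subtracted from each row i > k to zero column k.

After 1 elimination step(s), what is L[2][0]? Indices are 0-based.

L[2][0] = -2

Step 1: pivot at (0,0) is 1.
  row1 ← row1 − (1)·row0  ⇒  L[1][0]=1, U row1=(0, -4, 1, 0)
  row2 ← row2 − (-2)·row0  ⇒  L[2][0]=-2, U row2=(0, -12, 4, -4)
  row3 ← row3 − (2)·row0  ⇒  L[3][0]=2, U row3=(0, 8, 2, -17)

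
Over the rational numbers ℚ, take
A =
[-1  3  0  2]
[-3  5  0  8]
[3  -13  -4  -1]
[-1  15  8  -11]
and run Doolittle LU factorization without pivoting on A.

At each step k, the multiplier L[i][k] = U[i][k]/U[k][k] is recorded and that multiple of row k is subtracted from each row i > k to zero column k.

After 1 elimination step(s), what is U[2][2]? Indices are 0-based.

Step 1: pivot at (0,0) is -1.
  row1 ← row1 − (3)·row0  ⇒  L[1][0]=3, U row1=(0, -4, 0, 2)
  row2 ← row2 − (-3)·row0  ⇒  L[2][0]=-3, U row2=(0, -4, -4, 5)
  row3 ← row3 − (1)·row0  ⇒  L[3][0]=1, U row3=(0, 12, 8, -13)

U[2][2] = -4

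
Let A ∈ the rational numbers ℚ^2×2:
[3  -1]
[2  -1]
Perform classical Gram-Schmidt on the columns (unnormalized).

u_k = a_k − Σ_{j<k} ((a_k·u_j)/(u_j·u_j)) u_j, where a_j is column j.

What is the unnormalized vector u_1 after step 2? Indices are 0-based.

Step 1: u_0 = a_0 = (3, 2).
Step 2: u_1 = a_1 − (-5/13)·u_0 = (2/13, -3/13).

u_1 = (2/13, -3/13)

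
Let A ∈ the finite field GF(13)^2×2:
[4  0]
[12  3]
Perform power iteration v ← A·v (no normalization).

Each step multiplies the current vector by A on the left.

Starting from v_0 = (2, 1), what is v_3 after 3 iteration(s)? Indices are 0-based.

v_0 = (2, 1).
v_1 = A·v_0 = (8, 1).
v_2 = A·v_1 = (6, 8).
v_3 = A·v_2 = (11, 5).

v_3 = (11, 5)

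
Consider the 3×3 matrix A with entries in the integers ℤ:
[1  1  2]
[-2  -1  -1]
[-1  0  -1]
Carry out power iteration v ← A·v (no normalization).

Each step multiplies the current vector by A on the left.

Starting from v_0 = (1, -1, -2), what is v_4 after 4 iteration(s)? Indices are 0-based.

v_0 = (1, -1, -2).
v_1 = A·v_0 = (-4, 1, 1).
v_2 = A·v_1 = (-1, 6, 3).
v_3 = A·v_2 = (11, -7, -2).
v_4 = A·v_3 = (0, -13, -9).

v_4 = (0, -13, -9)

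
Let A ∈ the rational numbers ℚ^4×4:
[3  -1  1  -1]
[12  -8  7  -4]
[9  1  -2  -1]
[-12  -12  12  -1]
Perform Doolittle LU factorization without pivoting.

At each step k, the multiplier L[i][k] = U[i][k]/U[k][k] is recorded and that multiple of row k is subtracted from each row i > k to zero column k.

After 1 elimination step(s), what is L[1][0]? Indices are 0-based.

k=0: U[0][0]=3
  eliminate (1,0): mult=4, new row 1: (0, -4, 3, 0); set L[1][0]=4
  eliminate (2,0): mult=3, new row 2: (0, 4, -5, 2); set L[2][0]=3
  eliminate (3,0): mult=-4, new row 3: (0, -16, 16, -5); set L[3][0]=-4

L[1][0] = 4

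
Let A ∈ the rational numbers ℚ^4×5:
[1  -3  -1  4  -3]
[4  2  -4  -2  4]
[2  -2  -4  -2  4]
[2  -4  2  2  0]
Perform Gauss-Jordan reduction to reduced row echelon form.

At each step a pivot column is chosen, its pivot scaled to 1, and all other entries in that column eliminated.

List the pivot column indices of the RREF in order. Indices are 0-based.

pivot columns: 0, 1, 2, 3

step 1: normalize row 0 (÷1) = (1, -3, -1, 4, -3)
  row 1: subtract 4×row0 = (0, 14, 0, -18, 16)
  row 2: subtract 2×row0 = (0, 4, -2, -10, 10)
  row 3: subtract 2×row0 = (0, 2, 4, -6, 6)
step 2: normalize row 1 (÷14) = (0, 1, 0, -9/7, 8/7)
  row 0: subtract -3×row1 = (1, 0, -1, 1/7, 3/7)
  row 2: subtract 4×row1 = (0, 0, -2, -34/7, 38/7)
  row 3: subtract 2×row1 = (0, 0, 4, -24/7, 26/7)
step 3: normalize row 2 (÷-2) = (0, 0, 1, 17/7, -19/7)
  row 0: subtract -1×row2 = (1, 0, 0, 18/7, -16/7)
  row 3: subtract 4×row2 = (0, 0, 0, -92/7, 102/7)
step 4: normalize row 3 (÷-92/7) = (0, 0, 0, 1, -51/46)
  row 0: subtract 18/7×row3 = (1, 0, 0, 0, 13/23)
  row 1: subtract -9/7×row3 = (0, 1, 0, 0, -13/46)
  row 2: subtract 17/7×row3 = (0, 0, 1, 0, -1/46)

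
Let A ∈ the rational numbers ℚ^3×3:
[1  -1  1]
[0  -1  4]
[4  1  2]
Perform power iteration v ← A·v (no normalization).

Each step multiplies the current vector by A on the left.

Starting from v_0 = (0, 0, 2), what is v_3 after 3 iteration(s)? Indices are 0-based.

v_0 = (0, 0, 2).
v_1 = A·v_0 = (2, 8, 4).
v_2 = A·v_1 = (-2, 8, 24).
v_3 = A·v_2 = (14, 88, 48).

v_3 = (14, 88, 48)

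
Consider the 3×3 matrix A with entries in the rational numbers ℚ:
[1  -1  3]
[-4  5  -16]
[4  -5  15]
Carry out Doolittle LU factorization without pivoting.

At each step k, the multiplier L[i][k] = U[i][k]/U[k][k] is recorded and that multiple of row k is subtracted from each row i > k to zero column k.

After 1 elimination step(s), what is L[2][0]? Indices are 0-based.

L[2][0] = 4

k=0: U[0][0]=1
  eliminate (1,0): mult=-4, new row 1: (0, 1, -4); set L[1][0]=-4
  eliminate (2,0): mult=4, new row 2: (0, -1, 3); set L[2][0]=4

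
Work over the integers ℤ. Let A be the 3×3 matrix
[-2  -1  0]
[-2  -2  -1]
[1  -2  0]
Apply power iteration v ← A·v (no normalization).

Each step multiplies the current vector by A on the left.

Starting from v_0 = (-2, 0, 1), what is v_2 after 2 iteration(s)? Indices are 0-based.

v_0 = (-2, 0, 1).
v_1 = A·v_0 = (4, 3, -2).
v_2 = A·v_1 = (-11, -12, -2).

v_2 = (-11, -12, -2)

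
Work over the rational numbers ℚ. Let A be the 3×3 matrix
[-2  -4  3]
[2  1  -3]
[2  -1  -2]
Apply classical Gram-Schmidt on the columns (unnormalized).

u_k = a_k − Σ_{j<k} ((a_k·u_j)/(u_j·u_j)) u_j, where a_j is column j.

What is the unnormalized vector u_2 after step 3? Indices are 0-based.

Step 1: u_0 = a_0 = (-2, 2, 2).
Step 2: u_1 = a_1 − (2/3)·u_0 = (-8/3, -1/3, -7/3).
Step 3: u_2 = a_2 − (-4/3)·u_0 − (-7/38)·u_1 = (-3/19, -15/38, 9/38).

u_2 = (-3/19, -15/38, 9/38)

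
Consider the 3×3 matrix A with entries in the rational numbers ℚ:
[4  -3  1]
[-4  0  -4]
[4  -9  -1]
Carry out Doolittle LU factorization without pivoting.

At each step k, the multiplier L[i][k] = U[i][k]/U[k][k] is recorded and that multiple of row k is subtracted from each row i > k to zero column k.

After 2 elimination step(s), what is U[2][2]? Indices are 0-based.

U[2][2] = 4

k=0: U[0][0]=4
  eliminate (1,0): mult=-1, new row 1: (0, -3, -3); set L[1][0]=-1
  eliminate (2,0): mult=1, new row 2: (0, -6, -2); set L[2][0]=1
k=1: U[1][1]=-3
  eliminate (2,1): mult=2, new row 2: (0, 0, 4); set L[2][1]=2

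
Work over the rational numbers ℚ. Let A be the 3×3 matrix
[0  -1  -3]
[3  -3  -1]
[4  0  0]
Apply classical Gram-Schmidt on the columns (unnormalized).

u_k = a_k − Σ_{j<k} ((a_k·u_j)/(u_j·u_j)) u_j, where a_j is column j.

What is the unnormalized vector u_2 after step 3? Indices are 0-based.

Step 1: u_0 = a_0 = (0, 3, 4).
Step 2: u_1 = a_1 − (-9/25)·u_0 = (-1, -48/25, 36/25).
Step 3: u_2 = a_2 − (-3/25)·u_0 − (123/169)·u_1 = (-384/169, 128/169, -96/169).

u_2 = (-384/169, 128/169, -96/169)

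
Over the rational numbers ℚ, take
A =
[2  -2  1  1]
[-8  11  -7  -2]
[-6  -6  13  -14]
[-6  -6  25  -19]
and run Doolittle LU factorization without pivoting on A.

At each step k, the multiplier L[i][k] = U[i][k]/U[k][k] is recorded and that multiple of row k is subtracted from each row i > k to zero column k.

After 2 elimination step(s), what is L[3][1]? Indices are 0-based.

Step 1: pivot at (0,0) is 2.
  row1 ← row1 − (-4)·row0  ⇒  L[1][0]=-4, U row1=(0, 3, -3, 2)
  row2 ← row2 − (-3)·row0  ⇒  L[2][0]=-3, U row2=(0, -12, 16, -11)
  row3 ← row3 − (-3)·row0  ⇒  L[3][0]=-3, U row3=(0, -12, 28, -16)
Step 2: pivot at (1,1) is 3.
  row2 ← row2 − (-4)·row1  ⇒  L[2][1]=-4, U row2=(0, 0, 4, -3)
  row3 ← row3 − (-4)·row1  ⇒  L[3][1]=-4, U row3=(0, 0, 16, -8)

L[3][1] = -4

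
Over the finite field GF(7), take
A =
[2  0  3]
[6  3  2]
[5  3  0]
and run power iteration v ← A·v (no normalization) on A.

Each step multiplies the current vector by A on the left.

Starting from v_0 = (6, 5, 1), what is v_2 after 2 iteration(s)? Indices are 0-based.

v_0 = (6, 5, 1).
v_1 = A·v_0 = (1, 4, 3).
v_2 = A·v_1 = (4, 3, 3).

v_2 = (4, 3, 3)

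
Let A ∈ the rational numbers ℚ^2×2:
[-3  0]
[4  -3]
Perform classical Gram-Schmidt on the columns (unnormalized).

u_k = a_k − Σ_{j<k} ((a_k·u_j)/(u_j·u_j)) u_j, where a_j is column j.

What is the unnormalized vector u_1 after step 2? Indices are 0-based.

u_1 = (-36/25, -27/25)

Step 1: u_0 = a_0 = (-3, 4).
Step 2: u_1 = a_1 − (-12/25)·u_0 = (-36/25, -27/25).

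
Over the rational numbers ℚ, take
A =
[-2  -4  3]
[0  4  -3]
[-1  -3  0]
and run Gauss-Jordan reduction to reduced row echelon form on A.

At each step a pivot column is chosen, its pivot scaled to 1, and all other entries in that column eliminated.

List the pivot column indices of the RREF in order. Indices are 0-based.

pivot columns: 0, 1, 2

pivot(0,0)=-2: scale R0 → (1, 2, -3/2)
  clear (2,0): R2 −= (-1)R0 → (0, -1, -3/2)
pivot(1,1)=4: scale R1 → (0, 1, -3/4)
  clear (0,1): R0 −= (2)R1 → (1, 0, 0)
  clear (2,1): R2 −= (-1)R1 → (0, 0, -9/4)
pivot(2,2)=-9/4: scale R2 → (0, 0, 1)
  clear (1,2): R1 −= (-3/4)R2 → (0, 1, 0)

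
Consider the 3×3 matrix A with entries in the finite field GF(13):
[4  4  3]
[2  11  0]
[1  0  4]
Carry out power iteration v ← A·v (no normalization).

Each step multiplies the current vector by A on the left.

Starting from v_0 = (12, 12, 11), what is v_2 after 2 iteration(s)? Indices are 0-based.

v_2 = (8, 11, 2)

v_0 = (12, 12, 11).
v_1 = A·v_0 = (12, 0, 4).
v_2 = A·v_1 = (8, 11, 2).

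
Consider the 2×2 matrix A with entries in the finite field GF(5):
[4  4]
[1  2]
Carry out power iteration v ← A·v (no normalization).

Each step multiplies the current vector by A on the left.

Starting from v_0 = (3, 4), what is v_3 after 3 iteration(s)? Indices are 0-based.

v_0 = (3, 4).
v_1 = A·v_0 = (3, 1).
v_2 = A·v_1 = (1, 0).
v_3 = A·v_2 = (4, 1).

v_3 = (4, 1)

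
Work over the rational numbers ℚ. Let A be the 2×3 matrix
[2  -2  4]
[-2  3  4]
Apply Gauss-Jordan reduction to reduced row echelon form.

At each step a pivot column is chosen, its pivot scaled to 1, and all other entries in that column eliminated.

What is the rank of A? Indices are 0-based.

[1] R0 /= 2  ⇒  (1, -1, 2)
     R1 -= -2·R0  ⇒  (0, 1, 8)
[2] R1 /= 1  ⇒  (0, 1, 8)
     R0 -= -1·R1  ⇒  (1, 0, 10)

rank = 2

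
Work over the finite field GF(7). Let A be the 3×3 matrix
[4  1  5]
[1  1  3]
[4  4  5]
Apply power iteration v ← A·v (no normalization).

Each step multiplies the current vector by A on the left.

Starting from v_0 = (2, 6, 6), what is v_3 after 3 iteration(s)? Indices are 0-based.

v_3 = (4, 4, 2)

v_0 = (2, 6, 6).
v_1 = A·v_0 = (2, 5, 6).
v_2 = A·v_1 = (1, 4, 2).
v_3 = A·v_2 = (4, 4, 2).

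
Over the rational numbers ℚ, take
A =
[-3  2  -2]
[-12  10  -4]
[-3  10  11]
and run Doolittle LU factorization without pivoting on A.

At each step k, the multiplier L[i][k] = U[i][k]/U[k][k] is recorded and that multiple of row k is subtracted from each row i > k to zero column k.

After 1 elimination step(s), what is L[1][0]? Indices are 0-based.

L[1][0] = 4

k=0: U[0][0]=-3
  eliminate (1,0): mult=4, new row 1: (0, 2, 4); set L[1][0]=4
  eliminate (2,0): mult=1, new row 2: (0, 8, 13); set L[2][0]=1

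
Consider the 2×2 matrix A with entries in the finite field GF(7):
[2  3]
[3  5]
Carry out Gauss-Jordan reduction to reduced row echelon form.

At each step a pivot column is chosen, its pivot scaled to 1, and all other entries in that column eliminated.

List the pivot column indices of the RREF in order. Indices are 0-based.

pivot columns: 0, 1

step 1: normalize row 0 (÷2) = (1, 5)
  row 1: subtract 3×row0 = (0, 4)
step 2: normalize row 1 (÷4) = (0, 1)
  row 0: subtract 5×row1 = (1, 0)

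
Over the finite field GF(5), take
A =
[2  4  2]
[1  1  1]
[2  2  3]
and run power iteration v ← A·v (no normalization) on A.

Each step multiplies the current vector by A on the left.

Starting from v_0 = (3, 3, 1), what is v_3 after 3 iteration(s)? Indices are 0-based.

v_0 = (3, 3, 1).
v_1 = A·v_0 = (0, 2, 0).
v_2 = A·v_1 = (3, 2, 4).
v_3 = A·v_2 = (2, 4, 2).

v_3 = (2, 4, 2)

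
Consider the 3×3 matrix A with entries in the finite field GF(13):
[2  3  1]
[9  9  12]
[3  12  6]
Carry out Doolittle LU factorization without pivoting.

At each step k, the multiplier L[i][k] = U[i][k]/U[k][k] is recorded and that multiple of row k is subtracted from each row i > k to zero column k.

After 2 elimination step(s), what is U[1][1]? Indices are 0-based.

k=0: U[0][0]=2
  eliminate (1,0): mult=11, new row 1: (0, 2, 1); set L[1][0]=11
  eliminate (2,0): mult=8, new row 2: (0, 1, 11); set L[2][0]=8
k=1: U[1][1]=2
  eliminate (2,1): mult=7, new row 2: (0, 0, 4); set L[2][1]=7

U[1][1] = 2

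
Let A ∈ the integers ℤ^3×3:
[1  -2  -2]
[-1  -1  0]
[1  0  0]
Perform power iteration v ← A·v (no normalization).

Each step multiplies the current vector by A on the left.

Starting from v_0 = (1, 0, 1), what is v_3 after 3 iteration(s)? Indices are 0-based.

v_3 = (-3, -1, -1)

v_0 = (1, 0, 1).
v_1 = A·v_0 = (-1, -1, 1).
v_2 = A·v_1 = (-1, 2, -1).
v_3 = A·v_2 = (-3, -1, -1).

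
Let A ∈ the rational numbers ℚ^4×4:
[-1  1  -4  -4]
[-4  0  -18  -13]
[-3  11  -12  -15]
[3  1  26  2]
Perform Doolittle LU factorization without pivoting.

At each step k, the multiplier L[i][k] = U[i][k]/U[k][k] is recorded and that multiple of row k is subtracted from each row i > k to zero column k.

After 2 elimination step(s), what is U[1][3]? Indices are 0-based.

[col 0] pivot -1
  R1 -= 4*R0 → (0, -4, -2, 3)  (L[1][0] := 4)
  R2 -= 3*R0 → (0, 8, 0, -3)  (L[2][0] := 3)
  R3 -= -3*R0 → (0, 4, 14, -10)  (L[3][0] := -3)
[col 1] pivot -4
  R2 -= -2*R1 → (0, 0, -4, 3)  (L[2][1] := -2)
  R3 -= -1*R1 → (0, 0, 12, -7)  (L[3][1] := -1)

U[1][3] = 3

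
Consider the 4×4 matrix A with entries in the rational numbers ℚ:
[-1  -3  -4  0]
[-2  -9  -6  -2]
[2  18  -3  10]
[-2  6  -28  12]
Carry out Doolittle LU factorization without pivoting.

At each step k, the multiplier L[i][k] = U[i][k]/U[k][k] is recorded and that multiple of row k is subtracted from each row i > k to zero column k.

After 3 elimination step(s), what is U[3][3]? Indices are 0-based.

U[3][3] = -4

k=0: U[0][0]=-1
  eliminate (1,0): mult=2, new row 1: (0, -3, 2, -2); set L[1][0]=2
  eliminate (2,0): mult=-2, new row 2: (0, 12, -11, 10); set L[2][0]=-2
  eliminate (3,0): mult=2, new row 3: (0, 12, -20, 12); set L[3][0]=2
k=1: U[1][1]=-3
  eliminate (2,1): mult=-4, new row 2: (0, 0, -3, 2); set L[2][1]=-4
  eliminate (3,1): mult=-4, new row 3: (0, 0, -12, 4); set L[3][1]=-4
k=2: U[2][2]=-3
  eliminate (3,2): mult=4, new row 3: (0, 0, 0, -4); set L[3][2]=4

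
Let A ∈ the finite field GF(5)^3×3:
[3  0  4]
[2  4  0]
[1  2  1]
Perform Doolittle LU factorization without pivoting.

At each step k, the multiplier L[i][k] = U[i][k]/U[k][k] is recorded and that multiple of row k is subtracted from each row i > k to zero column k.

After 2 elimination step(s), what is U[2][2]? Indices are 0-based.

U[2][2] = 1

k=0: U[0][0]=3
  eliminate (1,0): mult=4, new row 1: (0, 4, 4); set L[1][0]=4
  eliminate (2,0): mult=2, new row 2: (0, 2, 3); set L[2][0]=2
k=1: U[1][1]=4
  eliminate (2,1): mult=3, new row 2: (0, 0, 1); set L[2][1]=3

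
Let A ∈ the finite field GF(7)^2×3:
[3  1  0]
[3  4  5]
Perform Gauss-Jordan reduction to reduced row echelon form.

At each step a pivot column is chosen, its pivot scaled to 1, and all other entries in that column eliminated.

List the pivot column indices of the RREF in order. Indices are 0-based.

pivot columns: 0, 1

step 1: normalize row 0 (÷3) = (1, 5, 0)
  row 1: subtract 3×row0 = (0, 3, 5)
step 2: normalize row 1 (÷3) = (0, 1, 4)
  row 0: subtract 5×row1 = (1, 0, 1)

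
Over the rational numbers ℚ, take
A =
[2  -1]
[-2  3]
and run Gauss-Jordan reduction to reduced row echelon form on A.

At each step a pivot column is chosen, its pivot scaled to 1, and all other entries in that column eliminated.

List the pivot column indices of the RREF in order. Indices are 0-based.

[1] R0 /= 2  ⇒  (1, -1/2)
     R1 -= -2·R0  ⇒  (0, 2)
[2] R1 /= 2  ⇒  (0, 1)
     R0 -= -1/2·R1  ⇒  (1, 0)

pivot columns: 0, 1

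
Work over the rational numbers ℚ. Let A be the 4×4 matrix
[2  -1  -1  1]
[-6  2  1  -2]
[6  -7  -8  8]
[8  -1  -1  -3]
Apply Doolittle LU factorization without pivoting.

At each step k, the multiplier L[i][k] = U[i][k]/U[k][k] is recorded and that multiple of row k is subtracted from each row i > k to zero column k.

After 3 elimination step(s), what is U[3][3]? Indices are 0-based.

[col 0] pivot 2
  R1 -= -3*R0 → (0, -1, -2, 1)  (L[1][0] := -3)
  R2 -= 3*R0 → (0, -4, -5, 5)  (L[2][0] := 3)
  R3 -= 4*R0 → (0, 3, 3, -7)  (L[3][0] := 4)
[col 1] pivot -1
  R2 -= 4*R1 → (0, 0, 3, 1)  (L[2][1] := 4)
  R3 -= -3*R1 → (0, 0, -3, -4)  (L[3][1] := -3)
[col 2] pivot 3
  R3 -= -1*R2 → (0, 0, 0, -3)  (L[3][2] := -1)

U[3][3] = -3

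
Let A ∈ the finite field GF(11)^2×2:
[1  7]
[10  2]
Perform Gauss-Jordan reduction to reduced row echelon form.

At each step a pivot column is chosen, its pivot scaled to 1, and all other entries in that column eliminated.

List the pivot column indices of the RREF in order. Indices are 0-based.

[1] R0 /= 1  ⇒  (1, 7)
     R1 -= 10·R0  ⇒  (0, 9)
[2] R1 /= 9  ⇒  (0, 1)
     R0 -= 7·R1  ⇒  (1, 0)

pivot columns: 0, 1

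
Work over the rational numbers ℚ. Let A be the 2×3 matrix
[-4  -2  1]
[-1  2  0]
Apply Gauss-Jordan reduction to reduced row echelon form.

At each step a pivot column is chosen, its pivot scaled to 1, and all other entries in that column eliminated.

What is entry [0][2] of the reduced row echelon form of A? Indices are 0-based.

pivot(0,0)=-4: scale R0 → (1, 1/2, -1/4)
  clear (1,0): R1 −= (-1)R0 → (0, 5/2, -1/4)
pivot(1,1)=5/2: scale R1 → (0, 1, -1/10)
  clear (0,1): R0 −= (1/2)R1 → (1, 0, -1/5)

M[0][2] = -1/5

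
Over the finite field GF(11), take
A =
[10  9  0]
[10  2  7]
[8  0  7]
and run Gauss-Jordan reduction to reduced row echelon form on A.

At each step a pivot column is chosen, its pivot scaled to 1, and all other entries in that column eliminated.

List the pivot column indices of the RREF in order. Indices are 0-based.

pivot columns: 0, 1, 2

pivot(0,0)=10: scale R0 → (1, 2, 0)
  clear (1,0): R1 −= (10)R0 → (0, 4, 7)
  clear (2,0): R2 −= (8)R0 → (0, 6, 7)
pivot(1,1)=4: scale R1 → (0, 1, 10)
  clear (0,1): R0 −= (2)R1 → (1, 0, 2)
  clear (2,1): R2 −= (6)R1 → (0, 0, 2)
pivot(2,2)=2: scale R2 → (0, 0, 1)
  clear (0,2): R0 −= (2)R2 → (1, 0, 0)
  clear (1,2): R1 −= (10)R2 → (0, 1, 0)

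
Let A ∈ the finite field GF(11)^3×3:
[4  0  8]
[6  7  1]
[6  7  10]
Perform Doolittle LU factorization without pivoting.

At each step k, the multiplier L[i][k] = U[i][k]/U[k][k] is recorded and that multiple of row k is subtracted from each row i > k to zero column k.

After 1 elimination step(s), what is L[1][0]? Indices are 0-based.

L[1][0] = 7

[col 0] pivot 4
  R1 -= 7*R0 → (0, 7, 0)  (L[1][0] := 7)
  R2 -= 7*R0 → (0, 7, 9)  (L[2][0] := 7)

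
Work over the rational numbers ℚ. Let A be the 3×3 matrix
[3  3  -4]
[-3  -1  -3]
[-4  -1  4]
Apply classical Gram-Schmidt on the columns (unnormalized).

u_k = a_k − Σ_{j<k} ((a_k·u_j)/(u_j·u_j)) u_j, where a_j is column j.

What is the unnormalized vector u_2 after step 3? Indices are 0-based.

Step 1: u_0 = a_0 = (3, -3, -4).
Step 2: u_1 = a_1 − (8/17)·u_0 = (27/17, 7/17, 15/17).
Step 3: u_2 = a_2 − (-19/34)·u_0 − (-69/59)·u_1 = (-55/118, -495/118, 165/59).

u_2 = (-55/118, -495/118, 165/59)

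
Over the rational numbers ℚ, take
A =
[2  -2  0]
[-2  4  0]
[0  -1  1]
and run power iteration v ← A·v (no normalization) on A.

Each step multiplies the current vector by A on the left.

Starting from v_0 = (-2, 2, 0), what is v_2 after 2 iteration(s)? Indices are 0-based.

v_0 = (-2, 2, 0).
v_1 = A·v_0 = (-8, 12, -2).
v_2 = A·v_1 = (-40, 64, -14).

v_2 = (-40, 64, -14)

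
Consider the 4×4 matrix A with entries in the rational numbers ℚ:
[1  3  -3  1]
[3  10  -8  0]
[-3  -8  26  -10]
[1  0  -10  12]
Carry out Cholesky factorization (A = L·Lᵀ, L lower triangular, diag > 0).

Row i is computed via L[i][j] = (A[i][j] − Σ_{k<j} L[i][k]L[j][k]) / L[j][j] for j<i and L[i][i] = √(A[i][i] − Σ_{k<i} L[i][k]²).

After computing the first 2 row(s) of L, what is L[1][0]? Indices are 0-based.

Step 1: L[0][0] = √(1) = 1.
  L[1][0] = (3) / L[0][0] = 3.
Step 2: L[1][1] = √(1) = 1.

L[1][0] = 3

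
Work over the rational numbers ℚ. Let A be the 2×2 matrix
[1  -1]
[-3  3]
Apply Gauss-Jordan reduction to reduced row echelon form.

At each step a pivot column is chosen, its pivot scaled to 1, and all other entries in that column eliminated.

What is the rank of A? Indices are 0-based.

[1] R0 /= 1  ⇒  (1, -1)
     R1 -= -3·R0  ⇒  (0, 0)
column 1 empty below row 1

rank = 1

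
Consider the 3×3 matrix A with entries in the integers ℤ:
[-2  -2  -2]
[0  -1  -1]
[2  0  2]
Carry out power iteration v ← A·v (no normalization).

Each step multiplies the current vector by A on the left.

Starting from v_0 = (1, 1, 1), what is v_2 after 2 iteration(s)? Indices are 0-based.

v_0 = (1, 1, 1).
v_1 = A·v_0 = (-6, -2, 4).
v_2 = A·v_1 = (8, -2, -4).

v_2 = (8, -2, -4)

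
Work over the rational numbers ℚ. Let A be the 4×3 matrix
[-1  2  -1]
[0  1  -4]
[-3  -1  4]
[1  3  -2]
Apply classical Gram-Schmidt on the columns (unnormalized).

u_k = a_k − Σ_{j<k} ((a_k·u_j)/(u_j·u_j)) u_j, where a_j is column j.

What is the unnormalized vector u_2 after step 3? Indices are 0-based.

Step 1: u_0 = a_0 = (-1, 0, -3, 1).
Step 2: u_1 = a_1 − (4/11)·u_0 = (26/11, 1, 1/11, 29/11).
Step 3: u_2 = a_2 − (-13/11)·u_0 − (-124/149)·u_1 = (-32/149, -472/149, 79/149, 205/149).

u_2 = (-32/149, -472/149, 79/149, 205/149)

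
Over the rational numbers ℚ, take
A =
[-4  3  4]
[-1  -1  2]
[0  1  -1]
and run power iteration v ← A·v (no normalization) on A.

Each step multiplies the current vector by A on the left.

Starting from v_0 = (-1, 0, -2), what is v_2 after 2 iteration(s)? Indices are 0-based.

v_0 = (-1, 0, -2).
v_1 = A·v_0 = (-4, -3, 2).
v_2 = A·v_1 = (15, 11, -5).

v_2 = (15, 11, -5)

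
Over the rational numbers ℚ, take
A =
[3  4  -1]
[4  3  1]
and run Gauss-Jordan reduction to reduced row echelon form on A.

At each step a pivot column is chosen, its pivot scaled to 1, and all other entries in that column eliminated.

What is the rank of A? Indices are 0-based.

rank = 2

step 1: normalize row 0 (÷3) = (1, 4/3, -1/3)
  row 1: subtract 4×row0 = (0, -7/3, 7/3)
step 2: normalize row 1 (÷-7/3) = (0, 1, -1)
  row 0: subtract 4/3×row1 = (1, 0, 1)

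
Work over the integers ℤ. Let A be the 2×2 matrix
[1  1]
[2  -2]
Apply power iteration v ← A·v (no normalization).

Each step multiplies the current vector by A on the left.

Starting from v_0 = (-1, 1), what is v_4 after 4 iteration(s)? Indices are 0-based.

v_0 = (-1, 1).
v_1 = A·v_0 = (0, -4).
v_2 = A·v_1 = (-4, 8).
v_3 = A·v_2 = (4, -24).
v_4 = A·v_3 = (-20, 56).

v_4 = (-20, 56)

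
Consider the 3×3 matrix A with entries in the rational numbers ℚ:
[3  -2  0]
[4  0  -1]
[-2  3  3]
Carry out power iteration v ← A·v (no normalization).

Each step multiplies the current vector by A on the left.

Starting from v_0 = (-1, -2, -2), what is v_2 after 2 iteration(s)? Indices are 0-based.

v_2 = (7, 14, -38)

v_0 = (-1, -2, -2).
v_1 = A·v_0 = (1, -2, -10).
v_2 = A·v_1 = (7, 14, -38).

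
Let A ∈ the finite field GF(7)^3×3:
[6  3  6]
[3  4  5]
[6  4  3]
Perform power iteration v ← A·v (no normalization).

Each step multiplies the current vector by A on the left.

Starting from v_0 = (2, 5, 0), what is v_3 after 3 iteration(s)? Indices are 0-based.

v_0 = (2, 5, 0).
v_1 = A·v_0 = (6, 5, 4).
v_2 = A·v_1 = (5, 2, 5).
v_3 = A·v_2 = (3, 6, 4).

v_3 = (3, 6, 4)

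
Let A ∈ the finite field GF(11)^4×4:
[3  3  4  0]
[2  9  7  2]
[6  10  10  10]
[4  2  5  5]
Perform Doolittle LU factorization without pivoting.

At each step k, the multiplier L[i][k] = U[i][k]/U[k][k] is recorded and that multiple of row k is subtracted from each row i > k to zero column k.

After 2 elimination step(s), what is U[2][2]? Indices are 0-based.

U[2][2] = 10

Step 1: pivot at (0,0) is 3.
  row1 ← row1 − (8)·row0  ⇒  L[1][0]=8, U row1=(0, 7, 8, 2)
  row2 ← row2 − (2)·row0  ⇒  L[2][0]=2, U row2=(0, 4, 2, 10)
  row3 ← row3 − (5)·row0  ⇒  L[3][0]=5, U row3=(0, 9, 7, 5)
Step 2: pivot at (1,1) is 7.
  row2 ← row2 − (10)·row1  ⇒  L[2][1]=10, U row2=(0, 0, 10, 1)
  row3 ← row3 − (6)·row1  ⇒  L[3][1]=6, U row3=(0, 0, 3, 4)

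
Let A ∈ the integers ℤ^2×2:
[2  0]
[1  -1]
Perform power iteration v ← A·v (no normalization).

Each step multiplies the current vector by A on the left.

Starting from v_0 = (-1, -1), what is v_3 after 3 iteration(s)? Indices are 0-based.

v_0 = (-1, -1).
v_1 = A·v_0 = (-2, 0).
v_2 = A·v_1 = (-4, -2).
v_3 = A·v_2 = (-8, -2).

v_3 = (-8, -2)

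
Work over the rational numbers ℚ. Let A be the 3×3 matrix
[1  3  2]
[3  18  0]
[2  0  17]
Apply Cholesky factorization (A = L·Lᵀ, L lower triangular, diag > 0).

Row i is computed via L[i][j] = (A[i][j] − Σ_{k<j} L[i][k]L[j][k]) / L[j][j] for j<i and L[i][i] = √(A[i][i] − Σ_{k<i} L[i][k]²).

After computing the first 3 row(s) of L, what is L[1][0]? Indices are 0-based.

L[1][0] = 3

Step 1: L[0][0] = √(1) = 1.
  L[1][0] = (3) / L[0][0] = 3.
Step 2: L[1][1] = √(9) = 3.
  L[2][0] = (2) / L[0][0] = 2.
  L[2][1] = (-6) / L[1][1] = -2.
Step 3: L[2][2] = √(9) = 3.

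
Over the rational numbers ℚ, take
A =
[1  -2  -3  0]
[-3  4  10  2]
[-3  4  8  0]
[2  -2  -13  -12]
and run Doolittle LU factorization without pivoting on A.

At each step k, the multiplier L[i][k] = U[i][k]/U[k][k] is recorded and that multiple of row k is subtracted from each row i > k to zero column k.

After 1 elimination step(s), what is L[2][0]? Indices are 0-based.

k=0: U[0][0]=1
  eliminate (1,0): mult=-3, new row 1: (0, -2, 1, 2); set L[1][0]=-3
  eliminate (2,0): mult=-3, new row 2: (0, -2, -1, 0); set L[2][0]=-3
  eliminate (3,0): mult=2, new row 3: (0, 2, -7, -12); set L[3][0]=2

L[2][0] = -3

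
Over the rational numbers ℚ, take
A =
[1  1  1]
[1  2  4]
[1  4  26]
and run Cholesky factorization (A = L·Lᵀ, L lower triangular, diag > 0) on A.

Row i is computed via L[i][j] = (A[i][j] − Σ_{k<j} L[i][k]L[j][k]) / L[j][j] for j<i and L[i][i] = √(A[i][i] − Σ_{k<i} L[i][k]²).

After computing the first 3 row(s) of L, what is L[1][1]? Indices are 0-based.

Step 1: L[0][0] = √(1) = 1.
  L[1][0] = (1) / L[0][0] = 1.
Step 2: L[1][1] = √(1) = 1.
  L[2][0] = (1) / L[0][0] = 1.
  L[2][1] = (3) / L[1][1] = 3.
Step 3: L[2][2] = √(16) = 4.

L[1][1] = 1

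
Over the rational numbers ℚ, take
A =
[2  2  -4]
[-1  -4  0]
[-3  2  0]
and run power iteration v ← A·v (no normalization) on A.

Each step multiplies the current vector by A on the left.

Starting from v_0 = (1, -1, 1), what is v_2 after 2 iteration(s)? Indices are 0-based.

v_2 = (18, -8, 18)

v_0 = (1, -1, 1).
v_1 = A·v_0 = (-4, 3, -5).
v_2 = A·v_1 = (18, -8, 18).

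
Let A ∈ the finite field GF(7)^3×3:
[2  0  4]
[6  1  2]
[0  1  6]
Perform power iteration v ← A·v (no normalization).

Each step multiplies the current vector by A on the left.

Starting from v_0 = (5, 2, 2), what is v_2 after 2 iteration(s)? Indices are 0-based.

v_2 = (1, 4, 1)

v_0 = (5, 2, 2).
v_1 = A·v_0 = (4, 1, 0).
v_2 = A·v_1 = (1, 4, 1).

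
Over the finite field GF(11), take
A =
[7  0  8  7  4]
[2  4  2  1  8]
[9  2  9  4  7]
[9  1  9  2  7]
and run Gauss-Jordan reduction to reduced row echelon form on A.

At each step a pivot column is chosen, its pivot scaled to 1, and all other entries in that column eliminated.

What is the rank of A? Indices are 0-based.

rank = 4

pivot(0,0)=7: scale R0 → (1, 0, 9, 1, 10)
  clear (1,0): R1 −= (2)R0 → (0, 4, 6, 10, 10)
  clear (2,0): R2 −= (9)R0 → (0, 2, 5, 6, 5)
  clear (3,0): R3 −= (9)R0 → (0, 1, 5, 4, 5)
pivot(1,1)=4: scale R1 → (0, 1, 7, 8, 8)
  clear (2,1): R2 −= (2)R1 → (0, 0, 2, 1, 0)
  clear (3,1): R3 −= (1)R1 → (0, 0, 9, 7, 8)
pivot(2,2)=2: scale R2 → (0, 0, 1, 6, 0)
  clear (0,2): R0 −= (9)R2 → (1, 0, 0, 2, 10)
  clear (1,2): R1 −= (7)R2 → (0, 1, 0, 10, 8)
  clear (3,2): R3 −= (9)R2 → (0, 0, 0, 8, 8)
pivot(3,3)=8: scale R3 → (0, 0, 0, 1, 1)
  clear (0,3): R0 −= (2)R3 → (1, 0, 0, 0, 8)
  clear (1,3): R1 −= (10)R3 → (0, 1, 0, 0, 9)
  clear (2,3): R2 −= (6)R3 → (0, 0, 1, 0, 5)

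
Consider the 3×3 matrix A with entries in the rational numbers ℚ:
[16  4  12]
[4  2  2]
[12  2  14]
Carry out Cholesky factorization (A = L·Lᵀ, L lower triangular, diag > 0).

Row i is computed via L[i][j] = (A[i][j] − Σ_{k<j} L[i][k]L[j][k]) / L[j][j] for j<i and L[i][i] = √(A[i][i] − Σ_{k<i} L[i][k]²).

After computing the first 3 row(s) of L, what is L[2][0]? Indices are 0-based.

Step 1: L[0][0] = √(16) = 4.
  L[1][0] = (4) / L[0][0] = 1.
Step 2: L[1][1] = √(1) = 1.
  L[2][0] = (12) / L[0][0] = 3.
  L[2][1] = (-1) / L[1][1] = -1.
Step 3: L[2][2] = √(4) = 2.

L[2][0] = 3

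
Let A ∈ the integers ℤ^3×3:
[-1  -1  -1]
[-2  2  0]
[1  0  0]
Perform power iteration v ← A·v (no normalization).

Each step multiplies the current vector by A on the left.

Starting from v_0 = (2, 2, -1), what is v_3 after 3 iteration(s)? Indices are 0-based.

v_3 = (-4, 10, 1)

v_0 = (2, 2, -1).
v_1 = A·v_0 = (-3, 0, 2).
v_2 = A·v_1 = (1, 6, -3).
v_3 = A·v_2 = (-4, 10, 1).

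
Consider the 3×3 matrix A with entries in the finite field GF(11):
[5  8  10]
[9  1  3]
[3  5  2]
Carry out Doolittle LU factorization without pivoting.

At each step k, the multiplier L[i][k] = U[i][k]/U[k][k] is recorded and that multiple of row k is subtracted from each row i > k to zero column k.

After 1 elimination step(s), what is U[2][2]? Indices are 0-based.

[col 0] pivot 5
  R1 -= 4*R0 → (0, 2, 7)  (L[1][0] := 4)
  R2 -= 5*R0 → (0, 9, 7)  (L[2][0] := 5)

U[2][2] = 7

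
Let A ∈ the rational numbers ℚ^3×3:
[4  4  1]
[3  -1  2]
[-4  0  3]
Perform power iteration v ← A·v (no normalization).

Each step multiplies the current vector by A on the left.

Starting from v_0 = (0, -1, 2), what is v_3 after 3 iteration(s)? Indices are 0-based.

v_3 = (102, 105, 6)

v_0 = (0, -1, 2).
v_1 = A·v_0 = (-2, 5, 6).
v_2 = A·v_1 = (18, 1, 26).
v_3 = A·v_2 = (102, 105, 6).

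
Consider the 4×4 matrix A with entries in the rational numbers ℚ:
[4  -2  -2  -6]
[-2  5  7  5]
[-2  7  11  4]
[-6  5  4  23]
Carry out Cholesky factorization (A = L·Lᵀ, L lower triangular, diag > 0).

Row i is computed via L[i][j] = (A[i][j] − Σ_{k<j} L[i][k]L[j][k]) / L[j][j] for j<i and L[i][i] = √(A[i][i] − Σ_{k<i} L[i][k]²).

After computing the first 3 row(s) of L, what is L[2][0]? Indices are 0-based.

L[2][0] = -1

Step 1: L[0][0] = √(4) = 2.
  L[1][0] = (-2) / L[0][0] = -1.
Step 2: L[1][1] = √(4) = 2.
  L[2][0] = (-2) / L[0][0] = -1.
  L[2][1] = (6) / L[1][1] = 3.
Step 3: L[2][2] = √(1) = 1.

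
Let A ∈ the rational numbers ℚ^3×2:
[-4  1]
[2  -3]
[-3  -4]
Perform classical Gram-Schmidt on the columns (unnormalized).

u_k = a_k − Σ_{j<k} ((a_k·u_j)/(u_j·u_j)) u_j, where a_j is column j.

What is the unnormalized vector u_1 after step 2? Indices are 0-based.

Step 1: u_0 = a_0 = (-4, 2, -3).
Step 2: u_1 = a_1 − (2/29)·u_0 = (37/29, -91/29, -110/29).

u_1 = (37/29, -91/29, -110/29)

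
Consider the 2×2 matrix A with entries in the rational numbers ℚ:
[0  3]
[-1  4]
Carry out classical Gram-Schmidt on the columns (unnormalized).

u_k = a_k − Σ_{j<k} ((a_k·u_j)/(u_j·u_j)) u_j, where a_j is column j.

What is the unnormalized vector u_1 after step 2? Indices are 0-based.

u_1 = (3, 0)

Step 1: u_0 = a_0 = (0, -1).
Step 2: u_1 = a_1 − (-4)·u_0 = (3, 0).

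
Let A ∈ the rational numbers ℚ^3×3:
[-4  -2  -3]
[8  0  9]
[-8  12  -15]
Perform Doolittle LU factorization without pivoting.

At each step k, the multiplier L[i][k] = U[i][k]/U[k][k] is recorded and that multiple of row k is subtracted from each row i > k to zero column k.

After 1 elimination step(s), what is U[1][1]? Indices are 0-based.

[col 0] pivot -4
  R1 -= -2*R0 → (0, -4, 3)  (L[1][0] := -2)
  R2 -= 2*R0 → (0, 16, -9)  (L[2][0] := 2)

U[1][1] = -4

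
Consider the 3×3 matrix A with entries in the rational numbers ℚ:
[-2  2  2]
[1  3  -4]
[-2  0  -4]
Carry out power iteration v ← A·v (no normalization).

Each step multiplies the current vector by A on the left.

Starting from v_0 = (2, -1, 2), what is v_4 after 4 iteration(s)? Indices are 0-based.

v_4 = (-1078, 179, 92)

v_0 = (2, -1, 2).
v_1 = A·v_0 = (-2, -9, -12).
v_2 = A·v_1 = (-38, 19, 52).
v_3 = A·v_2 = (218, -189, -132).
v_4 = A·v_3 = (-1078, 179, 92).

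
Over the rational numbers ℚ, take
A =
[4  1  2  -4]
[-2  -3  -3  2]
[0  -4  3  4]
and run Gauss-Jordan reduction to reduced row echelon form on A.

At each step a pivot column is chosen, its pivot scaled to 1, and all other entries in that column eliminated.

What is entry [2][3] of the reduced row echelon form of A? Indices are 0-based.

M[2][3] = 20/31

pivot(0,0)=4: scale R0 → (1, 1/4, 1/2, -1)
  clear (1,0): R1 −= (-2)R0 → (0, -5/2, -2, 0)
pivot(1,1)=-5/2: scale R1 → (0, 1, 4/5, 0)
  clear (0,1): R0 −= (1/4)R1 → (1, 0, 3/10, -1)
  clear (2,1): R2 −= (-4)R1 → (0, 0, 31/5, 4)
pivot(2,2)=31/5: scale R2 → (0, 0, 1, 20/31)
  clear (0,2): R0 −= (3/10)R2 → (1, 0, 0, -37/31)
  clear (1,2): R1 −= (4/5)R2 → (0, 1, 0, -16/31)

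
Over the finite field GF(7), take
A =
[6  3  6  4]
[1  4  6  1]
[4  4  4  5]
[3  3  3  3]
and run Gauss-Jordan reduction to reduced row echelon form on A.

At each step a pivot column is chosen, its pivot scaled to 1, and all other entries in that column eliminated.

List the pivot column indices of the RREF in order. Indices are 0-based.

pivot columns: 0, 1, 2, 3

step 1: normalize row 0 (÷6) = (1, 4, 1, 3)
  row 1: subtract 1×row0 = (0, 0, 5, 5)
  row 2: subtract 4×row0 = (0, 2, 0, 0)
  row 3: subtract 3×row0 = (0, 5, 0, 1)
step 2: exchange rows 1,2
step 2: normalize row 1 (÷2) = (0, 1, 0, 0)
  row 0: subtract 4×row1 = (1, 0, 1, 3)
  row 3: subtract 5×row1 = (0, 0, 0, 1)
step 3: normalize row 2 (÷5) = (0, 0, 1, 1)
  row 0: subtract 1×row2 = (1, 0, 0, 2)
step 4: normalize row 3 (÷1) = (0, 0, 0, 1)
  row 0: subtract 2×row3 = (1, 0, 0, 0)
  row 2: subtract 1×row3 = (0, 0, 1, 0)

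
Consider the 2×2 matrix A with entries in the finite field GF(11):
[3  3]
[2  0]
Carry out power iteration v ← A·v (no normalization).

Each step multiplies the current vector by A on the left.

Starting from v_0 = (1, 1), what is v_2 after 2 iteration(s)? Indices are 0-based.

v_0 = (1, 1).
v_1 = A·v_0 = (6, 2).
v_2 = A·v_1 = (2, 1).

v_2 = (2, 1)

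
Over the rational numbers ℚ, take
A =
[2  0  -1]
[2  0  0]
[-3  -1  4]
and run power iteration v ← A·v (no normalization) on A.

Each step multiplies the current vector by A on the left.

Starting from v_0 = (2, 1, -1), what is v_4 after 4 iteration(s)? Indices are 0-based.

v_4 = (535, 210, -1657)

v_0 = (2, 1, -1).
v_1 = A·v_0 = (5, 4, -11).
v_2 = A·v_1 = (21, 10, -63).
v_3 = A·v_2 = (105, 42, -325).
v_4 = A·v_3 = (535, 210, -1657).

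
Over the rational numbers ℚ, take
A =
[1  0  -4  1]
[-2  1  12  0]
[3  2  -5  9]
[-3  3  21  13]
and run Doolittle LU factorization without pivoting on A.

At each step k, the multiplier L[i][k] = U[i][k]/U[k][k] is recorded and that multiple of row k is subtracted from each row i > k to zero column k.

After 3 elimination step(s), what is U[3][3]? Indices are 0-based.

k=0: U[0][0]=1
  eliminate (1,0): mult=-2, new row 1: (0, 1, 4, 2); set L[1][0]=-2
  eliminate (2,0): mult=3, new row 2: (0, 2, 7, 6); set L[2][0]=3
  eliminate (3,0): mult=-3, new row 3: (0, 3, 9, 16); set L[3][0]=-3
k=1: U[1][1]=1
  eliminate (2,1): mult=2, new row 2: (0, 0, -1, 2); set L[2][1]=2
  eliminate (3,1): mult=3, new row 3: (0, 0, -3, 10); set L[3][1]=3
k=2: U[2][2]=-1
  eliminate (3,2): mult=3, new row 3: (0, 0, 0, 4); set L[3][2]=3

U[3][3] = 4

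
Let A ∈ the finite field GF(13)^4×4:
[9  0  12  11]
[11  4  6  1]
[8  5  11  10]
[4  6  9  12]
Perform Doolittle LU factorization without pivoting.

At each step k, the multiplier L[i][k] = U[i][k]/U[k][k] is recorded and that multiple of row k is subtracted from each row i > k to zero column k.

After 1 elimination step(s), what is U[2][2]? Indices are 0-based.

[col 0] pivot 9
  R1 -= 7*R0 → (0, 4, 0, 2)  (L[1][0] := 7)
  R2 -= 11*R0 → (0, 5, 9, 6)  (L[2][0] := 11)
  R3 -= 12*R0 → (0, 6, 8, 10)  (L[3][0] := 12)

U[2][2] = 9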